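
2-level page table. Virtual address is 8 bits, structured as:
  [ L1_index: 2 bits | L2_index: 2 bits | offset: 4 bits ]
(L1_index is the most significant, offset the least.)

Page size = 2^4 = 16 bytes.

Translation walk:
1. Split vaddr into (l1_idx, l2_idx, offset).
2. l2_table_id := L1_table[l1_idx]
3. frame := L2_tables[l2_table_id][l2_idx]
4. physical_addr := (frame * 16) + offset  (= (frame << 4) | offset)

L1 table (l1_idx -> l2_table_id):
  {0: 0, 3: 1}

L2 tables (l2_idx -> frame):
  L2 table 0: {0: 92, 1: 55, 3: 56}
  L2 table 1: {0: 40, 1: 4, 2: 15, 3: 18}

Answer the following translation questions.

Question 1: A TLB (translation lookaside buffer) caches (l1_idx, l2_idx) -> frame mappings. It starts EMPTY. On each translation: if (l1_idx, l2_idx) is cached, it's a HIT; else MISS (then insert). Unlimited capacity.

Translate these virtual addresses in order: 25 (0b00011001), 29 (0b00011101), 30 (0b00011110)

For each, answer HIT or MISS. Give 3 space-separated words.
Answer: MISS HIT HIT

Derivation:
vaddr=25: (0,1) not in TLB -> MISS, insert
vaddr=29: (0,1) in TLB -> HIT
vaddr=30: (0,1) in TLB -> HIT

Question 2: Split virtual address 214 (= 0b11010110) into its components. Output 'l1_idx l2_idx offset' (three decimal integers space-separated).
Answer: 3 1 6

Derivation:
vaddr = 214 = 0b11010110
  top 2 bits -> l1_idx = 3
  next 2 bits -> l2_idx = 1
  bottom 4 bits -> offset = 6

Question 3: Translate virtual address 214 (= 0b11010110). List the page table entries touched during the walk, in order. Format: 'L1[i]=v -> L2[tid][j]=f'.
Answer: L1[3]=1 -> L2[1][1]=4

Derivation:
vaddr = 214 = 0b11010110
Split: l1_idx=3, l2_idx=1, offset=6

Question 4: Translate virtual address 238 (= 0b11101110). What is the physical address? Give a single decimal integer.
Answer: 254

Derivation:
vaddr = 238 = 0b11101110
Split: l1_idx=3, l2_idx=2, offset=14
L1[3] = 1
L2[1][2] = 15
paddr = 15 * 16 + 14 = 254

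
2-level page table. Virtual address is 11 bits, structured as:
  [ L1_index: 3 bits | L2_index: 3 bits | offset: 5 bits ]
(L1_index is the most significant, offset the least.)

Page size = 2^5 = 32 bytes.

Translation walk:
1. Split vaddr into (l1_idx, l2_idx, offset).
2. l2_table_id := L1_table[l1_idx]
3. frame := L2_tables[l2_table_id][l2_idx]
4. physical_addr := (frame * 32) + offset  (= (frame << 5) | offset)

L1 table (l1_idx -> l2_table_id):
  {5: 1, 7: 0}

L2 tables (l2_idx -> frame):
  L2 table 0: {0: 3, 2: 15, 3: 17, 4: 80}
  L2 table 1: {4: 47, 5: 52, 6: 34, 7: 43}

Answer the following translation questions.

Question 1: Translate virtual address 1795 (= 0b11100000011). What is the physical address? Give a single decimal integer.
vaddr = 1795 = 0b11100000011
Split: l1_idx=7, l2_idx=0, offset=3
L1[7] = 0
L2[0][0] = 3
paddr = 3 * 32 + 3 = 99

Answer: 99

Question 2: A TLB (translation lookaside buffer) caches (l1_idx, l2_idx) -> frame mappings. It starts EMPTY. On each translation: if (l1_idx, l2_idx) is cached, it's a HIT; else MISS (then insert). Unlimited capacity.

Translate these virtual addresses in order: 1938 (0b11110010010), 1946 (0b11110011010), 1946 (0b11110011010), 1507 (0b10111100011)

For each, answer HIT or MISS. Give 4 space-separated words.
Answer: MISS HIT HIT MISS

Derivation:
vaddr=1938: (7,4) not in TLB -> MISS, insert
vaddr=1946: (7,4) in TLB -> HIT
vaddr=1946: (7,4) in TLB -> HIT
vaddr=1507: (5,7) not in TLB -> MISS, insert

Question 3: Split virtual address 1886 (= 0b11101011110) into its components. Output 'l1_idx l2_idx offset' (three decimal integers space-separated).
vaddr = 1886 = 0b11101011110
  top 3 bits -> l1_idx = 7
  next 3 bits -> l2_idx = 2
  bottom 5 bits -> offset = 30

Answer: 7 2 30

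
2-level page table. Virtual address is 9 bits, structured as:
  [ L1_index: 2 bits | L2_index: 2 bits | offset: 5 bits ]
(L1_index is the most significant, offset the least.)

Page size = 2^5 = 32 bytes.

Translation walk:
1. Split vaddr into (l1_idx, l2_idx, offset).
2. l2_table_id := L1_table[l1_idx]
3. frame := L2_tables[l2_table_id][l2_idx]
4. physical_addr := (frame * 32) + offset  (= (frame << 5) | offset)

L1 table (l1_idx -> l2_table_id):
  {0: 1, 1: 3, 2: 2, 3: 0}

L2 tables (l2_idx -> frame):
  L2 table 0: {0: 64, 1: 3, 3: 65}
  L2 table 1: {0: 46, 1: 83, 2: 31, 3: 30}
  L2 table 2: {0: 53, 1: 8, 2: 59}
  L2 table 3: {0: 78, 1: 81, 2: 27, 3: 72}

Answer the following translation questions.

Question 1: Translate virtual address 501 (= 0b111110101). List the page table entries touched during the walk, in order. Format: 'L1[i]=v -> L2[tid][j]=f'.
vaddr = 501 = 0b111110101
Split: l1_idx=3, l2_idx=3, offset=21

Answer: L1[3]=0 -> L2[0][3]=65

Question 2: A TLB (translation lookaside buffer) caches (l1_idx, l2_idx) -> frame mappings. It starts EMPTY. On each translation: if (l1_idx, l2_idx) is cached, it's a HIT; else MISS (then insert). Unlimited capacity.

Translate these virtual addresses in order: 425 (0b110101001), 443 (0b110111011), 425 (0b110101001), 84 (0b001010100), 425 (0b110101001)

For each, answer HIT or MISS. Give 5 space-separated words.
vaddr=425: (3,1) not in TLB -> MISS, insert
vaddr=443: (3,1) in TLB -> HIT
vaddr=425: (3,1) in TLB -> HIT
vaddr=84: (0,2) not in TLB -> MISS, insert
vaddr=425: (3,1) in TLB -> HIT

Answer: MISS HIT HIT MISS HIT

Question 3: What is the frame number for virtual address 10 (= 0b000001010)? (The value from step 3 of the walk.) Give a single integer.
Answer: 46

Derivation:
vaddr = 10: l1_idx=0, l2_idx=0
L1[0] = 1; L2[1][0] = 46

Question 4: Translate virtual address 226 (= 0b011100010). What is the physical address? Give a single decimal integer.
vaddr = 226 = 0b011100010
Split: l1_idx=1, l2_idx=3, offset=2
L1[1] = 3
L2[3][3] = 72
paddr = 72 * 32 + 2 = 2306

Answer: 2306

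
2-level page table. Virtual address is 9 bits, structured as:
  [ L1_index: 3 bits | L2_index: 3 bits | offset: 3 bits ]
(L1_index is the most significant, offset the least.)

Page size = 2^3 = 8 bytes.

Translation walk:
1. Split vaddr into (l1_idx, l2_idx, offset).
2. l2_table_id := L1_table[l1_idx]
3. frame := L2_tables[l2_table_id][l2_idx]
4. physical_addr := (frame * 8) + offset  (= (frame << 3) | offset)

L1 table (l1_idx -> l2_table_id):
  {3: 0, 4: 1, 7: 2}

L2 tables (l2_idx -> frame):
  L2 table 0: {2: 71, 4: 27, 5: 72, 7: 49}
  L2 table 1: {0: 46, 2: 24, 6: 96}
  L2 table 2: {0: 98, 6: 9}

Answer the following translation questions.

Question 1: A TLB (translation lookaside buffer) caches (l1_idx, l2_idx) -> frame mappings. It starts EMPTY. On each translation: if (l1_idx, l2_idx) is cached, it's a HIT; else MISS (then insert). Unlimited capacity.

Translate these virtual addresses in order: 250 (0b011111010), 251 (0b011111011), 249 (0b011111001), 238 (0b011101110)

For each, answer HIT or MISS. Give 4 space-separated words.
vaddr=250: (3,7) not in TLB -> MISS, insert
vaddr=251: (3,7) in TLB -> HIT
vaddr=249: (3,7) in TLB -> HIT
vaddr=238: (3,5) not in TLB -> MISS, insert

Answer: MISS HIT HIT MISS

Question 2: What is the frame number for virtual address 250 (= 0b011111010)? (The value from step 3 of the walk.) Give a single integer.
vaddr = 250: l1_idx=3, l2_idx=7
L1[3] = 0; L2[0][7] = 49

Answer: 49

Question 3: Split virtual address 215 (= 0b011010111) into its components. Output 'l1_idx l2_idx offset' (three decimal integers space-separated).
Answer: 3 2 7

Derivation:
vaddr = 215 = 0b011010111
  top 3 bits -> l1_idx = 3
  next 3 bits -> l2_idx = 2
  bottom 3 bits -> offset = 7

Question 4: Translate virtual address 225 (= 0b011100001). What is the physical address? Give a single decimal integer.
vaddr = 225 = 0b011100001
Split: l1_idx=3, l2_idx=4, offset=1
L1[3] = 0
L2[0][4] = 27
paddr = 27 * 8 + 1 = 217

Answer: 217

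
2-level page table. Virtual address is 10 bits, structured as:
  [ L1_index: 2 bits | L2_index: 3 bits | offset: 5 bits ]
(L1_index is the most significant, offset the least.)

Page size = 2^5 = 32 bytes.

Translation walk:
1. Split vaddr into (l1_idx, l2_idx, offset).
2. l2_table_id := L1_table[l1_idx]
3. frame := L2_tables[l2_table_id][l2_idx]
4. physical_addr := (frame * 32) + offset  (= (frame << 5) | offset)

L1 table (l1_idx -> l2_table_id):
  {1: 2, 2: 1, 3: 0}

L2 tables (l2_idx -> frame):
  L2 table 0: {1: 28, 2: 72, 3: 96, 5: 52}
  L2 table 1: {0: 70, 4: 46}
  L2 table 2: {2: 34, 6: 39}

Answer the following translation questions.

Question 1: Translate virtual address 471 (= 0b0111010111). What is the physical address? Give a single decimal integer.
Answer: 1271

Derivation:
vaddr = 471 = 0b0111010111
Split: l1_idx=1, l2_idx=6, offset=23
L1[1] = 2
L2[2][6] = 39
paddr = 39 * 32 + 23 = 1271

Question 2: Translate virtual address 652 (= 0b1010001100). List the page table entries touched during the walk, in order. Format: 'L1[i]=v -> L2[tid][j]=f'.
Answer: L1[2]=1 -> L2[1][4]=46

Derivation:
vaddr = 652 = 0b1010001100
Split: l1_idx=2, l2_idx=4, offset=12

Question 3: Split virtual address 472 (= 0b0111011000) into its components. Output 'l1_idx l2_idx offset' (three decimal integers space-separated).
Answer: 1 6 24

Derivation:
vaddr = 472 = 0b0111011000
  top 2 bits -> l1_idx = 1
  next 3 bits -> l2_idx = 6
  bottom 5 bits -> offset = 24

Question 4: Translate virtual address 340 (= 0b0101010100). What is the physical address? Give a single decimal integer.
Answer: 1108

Derivation:
vaddr = 340 = 0b0101010100
Split: l1_idx=1, l2_idx=2, offset=20
L1[1] = 2
L2[2][2] = 34
paddr = 34 * 32 + 20 = 1108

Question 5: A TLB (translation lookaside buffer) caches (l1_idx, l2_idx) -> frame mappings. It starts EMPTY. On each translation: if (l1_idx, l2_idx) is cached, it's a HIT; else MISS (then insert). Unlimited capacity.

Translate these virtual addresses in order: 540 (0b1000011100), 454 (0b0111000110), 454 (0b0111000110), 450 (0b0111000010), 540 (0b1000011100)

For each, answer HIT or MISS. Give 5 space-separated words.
Answer: MISS MISS HIT HIT HIT

Derivation:
vaddr=540: (2,0) not in TLB -> MISS, insert
vaddr=454: (1,6) not in TLB -> MISS, insert
vaddr=454: (1,6) in TLB -> HIT
vaddr=450: (1,6) in TLB -> HIT
vaddr=540: (2,0) in TLB -> HIT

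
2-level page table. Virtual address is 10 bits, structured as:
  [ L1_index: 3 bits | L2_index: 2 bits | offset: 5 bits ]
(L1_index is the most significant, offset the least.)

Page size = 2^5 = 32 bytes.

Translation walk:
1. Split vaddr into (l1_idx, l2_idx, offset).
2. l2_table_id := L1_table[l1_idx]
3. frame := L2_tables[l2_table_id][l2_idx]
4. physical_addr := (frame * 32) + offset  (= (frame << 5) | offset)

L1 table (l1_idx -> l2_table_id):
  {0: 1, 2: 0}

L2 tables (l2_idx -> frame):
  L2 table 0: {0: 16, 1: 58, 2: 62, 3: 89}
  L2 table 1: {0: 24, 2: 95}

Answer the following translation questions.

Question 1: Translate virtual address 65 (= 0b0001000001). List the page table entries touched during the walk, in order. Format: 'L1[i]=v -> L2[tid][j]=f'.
vaddr = 65 = 0b0001000001
Split: l1_idx=0, l2_idx=2, offset=1

Answer: L1[0]=1 -> L2[1][2]=95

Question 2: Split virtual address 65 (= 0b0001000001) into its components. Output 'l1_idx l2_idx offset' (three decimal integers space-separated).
Answer: 0 2 1

Derivation:
vaddr = 65 = 0b0001000001
  top 3 bits -> l1_idx = 0
  next 2 bits -> l2_idx = 2
  bottom 5 bits -> offset = 1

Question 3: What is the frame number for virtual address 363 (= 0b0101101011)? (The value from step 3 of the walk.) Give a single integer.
Answer: 89

Derivation:
vaddr = 363: l1_idx=2, l2_idx=3
L1[2] = 0; L2[0][3] = 89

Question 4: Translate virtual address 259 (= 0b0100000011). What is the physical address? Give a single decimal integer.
vaddr = 259 = 0b0100000011
Split: l1_idx=2, l2_idx=0, offset=3
L1[2] = 0
L2[0][0] = 16
paddr = 16 * 32 + 3 = 515

Answer: 515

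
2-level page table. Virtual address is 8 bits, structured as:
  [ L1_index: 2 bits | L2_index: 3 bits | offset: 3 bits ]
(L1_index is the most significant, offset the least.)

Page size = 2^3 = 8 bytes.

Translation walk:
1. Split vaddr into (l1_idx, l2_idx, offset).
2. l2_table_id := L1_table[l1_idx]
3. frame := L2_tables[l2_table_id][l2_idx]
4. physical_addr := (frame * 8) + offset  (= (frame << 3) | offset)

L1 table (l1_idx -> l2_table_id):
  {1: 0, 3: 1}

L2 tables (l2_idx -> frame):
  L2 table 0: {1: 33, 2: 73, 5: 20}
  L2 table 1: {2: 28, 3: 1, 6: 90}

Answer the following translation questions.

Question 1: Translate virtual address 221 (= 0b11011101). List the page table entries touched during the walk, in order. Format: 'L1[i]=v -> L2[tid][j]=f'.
vaddr = 221 = 0b11011101
Split: l1_idx=3, l2_idx=3, offset=5

Answer: L1[3]=1 -> L2[1][3]=1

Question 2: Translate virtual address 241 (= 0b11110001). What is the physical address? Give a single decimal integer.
vaddr = 241 = 0b11110001
Split: l1_idx=3, l2_idx=6, offset=1
L1[3] = 1
L2[1][6] = 90
paddr = 90 * 8 + 1 = 721

Answer: 721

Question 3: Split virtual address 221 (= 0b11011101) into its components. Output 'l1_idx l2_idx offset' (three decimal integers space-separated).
vaddr = 221 = 0b11011101
  top 2 bits -> l1_idx = 3
  next 3 bits -> l2_idx = 3
  bottom 3 bits -> offset = 5

Answer: 3 3 5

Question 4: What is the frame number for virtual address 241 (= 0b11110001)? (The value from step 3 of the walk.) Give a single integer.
Answer: 90

Derivation:
vaddr = 241: l1_idx=3, l2_idx=6
L1[3] = 1; L2[1][6] = 90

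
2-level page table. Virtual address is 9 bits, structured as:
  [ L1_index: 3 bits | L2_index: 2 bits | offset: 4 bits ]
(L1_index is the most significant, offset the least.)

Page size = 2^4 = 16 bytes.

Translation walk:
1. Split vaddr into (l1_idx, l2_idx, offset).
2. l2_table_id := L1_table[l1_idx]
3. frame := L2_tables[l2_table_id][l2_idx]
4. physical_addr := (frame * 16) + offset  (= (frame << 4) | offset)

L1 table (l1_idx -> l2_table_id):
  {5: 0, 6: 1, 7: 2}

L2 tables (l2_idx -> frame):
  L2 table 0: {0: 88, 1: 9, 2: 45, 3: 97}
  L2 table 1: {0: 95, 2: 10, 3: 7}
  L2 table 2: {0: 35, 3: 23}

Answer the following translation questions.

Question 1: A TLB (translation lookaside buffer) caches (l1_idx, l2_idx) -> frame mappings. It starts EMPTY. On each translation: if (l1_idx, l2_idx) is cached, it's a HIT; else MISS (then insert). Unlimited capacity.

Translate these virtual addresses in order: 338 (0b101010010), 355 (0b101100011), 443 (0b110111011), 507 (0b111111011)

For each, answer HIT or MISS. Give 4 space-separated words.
Answer: MISS MISS MISS MISS

Derivation:
vaddr=338: (5,1) not in TLB -> MISS, insert
vaddr=355: (5,2) not in TLB -> MISS, insert
vaddr=443: (6,3) not in TLB -> MISS, insert
vaddr=507: (7,3) not in TLB -> MISS, insert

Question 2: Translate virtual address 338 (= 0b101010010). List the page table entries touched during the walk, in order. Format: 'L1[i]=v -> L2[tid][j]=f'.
Answer: L1[5]=0 -> L2[0][1]=9

Derivation:
vaddr = 338 = 0b101010010
Split: l1_idx=5, l2_idx=1, offset=2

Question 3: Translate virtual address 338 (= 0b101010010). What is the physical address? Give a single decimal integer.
vaddr = 338 = 0b101010010
Split: l1_idx=5, l2_idx=1, offset=2
L1[5] = 0
L2[0][1] = 9
paddr = 9 * 16 + 2 = 146

Answer: 146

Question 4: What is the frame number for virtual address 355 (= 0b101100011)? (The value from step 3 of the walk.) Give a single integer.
Answer: 45

Derivation:
vaddr = 355: l1_idx=5, l2_idx=2
L1[5] = 0; L2[0][2] = 45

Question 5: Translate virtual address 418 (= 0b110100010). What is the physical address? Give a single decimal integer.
vaddr = 418 = 0b110100010
Split: l1_idx=6, l2_idx=2, offset=2
L1[6] = 1
L2[1][2] = 10
paddr = 10 * 16 + 2 = 162

Answer: 162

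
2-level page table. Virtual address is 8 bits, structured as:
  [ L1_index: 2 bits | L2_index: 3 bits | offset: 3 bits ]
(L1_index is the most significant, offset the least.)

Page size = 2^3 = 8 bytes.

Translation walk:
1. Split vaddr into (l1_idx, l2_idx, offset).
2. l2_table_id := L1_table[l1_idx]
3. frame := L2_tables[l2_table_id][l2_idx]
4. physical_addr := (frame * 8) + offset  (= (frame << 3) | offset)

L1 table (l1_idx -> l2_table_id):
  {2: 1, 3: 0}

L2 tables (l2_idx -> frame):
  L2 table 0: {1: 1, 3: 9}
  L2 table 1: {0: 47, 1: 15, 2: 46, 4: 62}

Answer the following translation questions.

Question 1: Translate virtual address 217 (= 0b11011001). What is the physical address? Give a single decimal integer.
vaddr = 217 = 0b11011001
Split: l1_idx=3, l2_idx=3, offset=1
L1[3] = 0
L2[0][3] = 9
paddr = 9 * 8 + 1 = 73

Answer: 73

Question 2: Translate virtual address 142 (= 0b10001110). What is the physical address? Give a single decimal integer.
Answer: 126

Derivation:
vaddr = 142 = 0b10001110
Split: l1_idx=2, l2_idx=1, offset=6
L1[2] = 1
L2[1][1] = 15
paddr = 15 * 8 + 6 = 126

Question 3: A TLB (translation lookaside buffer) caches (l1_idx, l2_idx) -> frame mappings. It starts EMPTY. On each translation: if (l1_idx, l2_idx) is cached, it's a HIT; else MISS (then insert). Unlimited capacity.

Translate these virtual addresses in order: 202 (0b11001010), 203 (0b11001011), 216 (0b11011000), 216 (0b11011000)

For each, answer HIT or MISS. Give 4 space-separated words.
Answer: MISS HIT MISS HIT

Derivation:
vaddr=202: (3,1) not in TLB -> MISS, insert
vaddr=203: (3,1) in TLB -> HIT
vaddr=216: (3,3) not in TLB -> MISS, insert
vaddr=216: (3,3) in TLB -> HIT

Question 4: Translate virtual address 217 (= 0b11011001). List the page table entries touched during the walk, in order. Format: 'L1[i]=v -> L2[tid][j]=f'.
vaddr = 217 = 0b11011001
Split: l1_idx=3, l2_idx=3, offset=1

Answer: L1[3]=0 -> L2[0][3]=9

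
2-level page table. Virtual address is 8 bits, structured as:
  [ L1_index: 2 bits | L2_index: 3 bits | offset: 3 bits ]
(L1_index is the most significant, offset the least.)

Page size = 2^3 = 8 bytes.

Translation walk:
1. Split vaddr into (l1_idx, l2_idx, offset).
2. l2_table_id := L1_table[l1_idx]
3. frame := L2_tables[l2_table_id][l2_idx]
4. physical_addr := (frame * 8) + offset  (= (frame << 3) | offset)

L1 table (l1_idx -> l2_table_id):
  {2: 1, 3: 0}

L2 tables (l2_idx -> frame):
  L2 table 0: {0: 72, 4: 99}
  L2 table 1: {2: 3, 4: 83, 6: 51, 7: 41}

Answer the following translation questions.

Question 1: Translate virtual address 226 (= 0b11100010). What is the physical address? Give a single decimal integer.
vaddr = 226 = 0b11100010
Split: l1_idx=3, l2_idx=4, offset=2
L1[3] = 0
L2[0][4] = 99
paddr = 99 * 8 + 2 = 794

Answer: 794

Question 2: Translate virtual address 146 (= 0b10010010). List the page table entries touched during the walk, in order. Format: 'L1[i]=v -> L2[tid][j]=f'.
Answer: L1[2]=1 -> L2[1][2]=3

Derivation:
vaddr = 146 = 0b10010010
Split: l1_idx=2, l2_idx=2, offset=2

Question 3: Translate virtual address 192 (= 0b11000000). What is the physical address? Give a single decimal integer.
vaddr = 192 = 0b11000000
Split: l1_idx=3, l2_idx=0, offset=0
L1[3] = 0
L2[0][0] = 72
paddr = 72 * 8 + 0 = 576

Answer: 576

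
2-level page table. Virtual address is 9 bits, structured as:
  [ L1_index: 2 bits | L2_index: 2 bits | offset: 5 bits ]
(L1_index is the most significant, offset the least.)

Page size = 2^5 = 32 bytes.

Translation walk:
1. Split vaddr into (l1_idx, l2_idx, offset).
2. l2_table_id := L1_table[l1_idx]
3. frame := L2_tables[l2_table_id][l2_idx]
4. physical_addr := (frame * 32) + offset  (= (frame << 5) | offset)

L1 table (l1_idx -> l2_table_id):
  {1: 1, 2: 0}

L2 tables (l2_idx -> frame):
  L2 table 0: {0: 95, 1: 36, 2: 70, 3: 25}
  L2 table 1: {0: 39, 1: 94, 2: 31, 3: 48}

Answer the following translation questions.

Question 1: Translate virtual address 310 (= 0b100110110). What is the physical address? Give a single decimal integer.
vaddr = 310 = 0b100110110
Split: l1_idx=2, l2_idx=1, offset=22
L1[2] = 0
L2[0][1] = 36
paddr = 36 * 32 + 22 = 1174

Answer: 1174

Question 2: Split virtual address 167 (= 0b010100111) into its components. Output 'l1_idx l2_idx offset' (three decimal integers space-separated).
Answer: 1 1 7

Derivation:
vaddr = 167 = 0b010100111
  top 2 bits -> l1_idx = 1
  next 2 bits -> l2_idx = 1
  bottom 5 bits -> offset = 7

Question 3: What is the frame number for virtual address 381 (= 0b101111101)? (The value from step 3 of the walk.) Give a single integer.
vaddr = 381: l1_idx=2, l2_idx=3
L1[2] = 0; L2[0][3] = 25

Answer: 25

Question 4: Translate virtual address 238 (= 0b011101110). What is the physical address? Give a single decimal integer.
Answer: 1550

Derivation:
vaddr = 238 = 0b011101110
Split: l1_idx=1, l2_idx=3, offset=14
L1[1] = 1
L2[1][3] = 48
paddr = 48 * 32 + 14 = 1550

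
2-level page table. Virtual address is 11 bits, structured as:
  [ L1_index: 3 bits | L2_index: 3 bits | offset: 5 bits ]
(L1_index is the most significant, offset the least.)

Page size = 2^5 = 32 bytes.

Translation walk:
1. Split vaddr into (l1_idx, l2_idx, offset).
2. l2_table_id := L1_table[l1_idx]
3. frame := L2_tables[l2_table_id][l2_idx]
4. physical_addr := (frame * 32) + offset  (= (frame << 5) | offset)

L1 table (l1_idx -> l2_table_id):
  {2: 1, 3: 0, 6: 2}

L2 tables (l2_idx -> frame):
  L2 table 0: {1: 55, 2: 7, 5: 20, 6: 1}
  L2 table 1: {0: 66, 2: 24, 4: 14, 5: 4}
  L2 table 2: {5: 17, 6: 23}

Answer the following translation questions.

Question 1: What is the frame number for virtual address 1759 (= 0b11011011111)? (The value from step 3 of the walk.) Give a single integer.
Answer: 23

Derivation:
vaddr = 1759: l1_idx=6, l2_idx=6
L1[6] = 2; L2[2][6] = 23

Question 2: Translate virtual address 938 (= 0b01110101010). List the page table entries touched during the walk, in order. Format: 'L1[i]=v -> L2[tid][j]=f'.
Answer: L1[3]=0 -> L2[0][5]=20

Derivation:
vaddr = 938 = 0b01110101010
Split: l1_idx=3, l2_idx=5, offset=10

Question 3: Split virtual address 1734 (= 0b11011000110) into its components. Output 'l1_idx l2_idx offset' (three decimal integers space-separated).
Answer: 6 6 6

Derivation:
vaddr = 1734 = 0b11011000110
  top 3 bits -> l1_idx = 6
  next 3 bits -> l2_idx = 6
  bottom 5 bits -> offset = 6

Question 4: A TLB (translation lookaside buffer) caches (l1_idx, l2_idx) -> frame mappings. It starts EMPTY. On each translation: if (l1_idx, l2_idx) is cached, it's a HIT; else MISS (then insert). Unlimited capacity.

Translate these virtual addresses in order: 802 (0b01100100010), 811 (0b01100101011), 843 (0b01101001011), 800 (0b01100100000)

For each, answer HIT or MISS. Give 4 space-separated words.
Answer: MISS HIT MISS HIT

Derivation:
vaddr=802: (3,1) not in TLB -> MISS, insert
vaddr=811: (3,1) in TLB -> HIT
vaddr=843: (3,2) not in TLB -> MISS, insert
vaddr=800: (3,1) in TLB -> HIT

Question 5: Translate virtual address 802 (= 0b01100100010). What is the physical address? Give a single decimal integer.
Answer: 1762

Derivation:
vaddr = 802 = 0b01100100010
Split: l1_idx=3, l2_idx=1, offset=2
L1[3] = 0
L2[0][1] = 55
paddr = 55 * 32 + 2 = 1762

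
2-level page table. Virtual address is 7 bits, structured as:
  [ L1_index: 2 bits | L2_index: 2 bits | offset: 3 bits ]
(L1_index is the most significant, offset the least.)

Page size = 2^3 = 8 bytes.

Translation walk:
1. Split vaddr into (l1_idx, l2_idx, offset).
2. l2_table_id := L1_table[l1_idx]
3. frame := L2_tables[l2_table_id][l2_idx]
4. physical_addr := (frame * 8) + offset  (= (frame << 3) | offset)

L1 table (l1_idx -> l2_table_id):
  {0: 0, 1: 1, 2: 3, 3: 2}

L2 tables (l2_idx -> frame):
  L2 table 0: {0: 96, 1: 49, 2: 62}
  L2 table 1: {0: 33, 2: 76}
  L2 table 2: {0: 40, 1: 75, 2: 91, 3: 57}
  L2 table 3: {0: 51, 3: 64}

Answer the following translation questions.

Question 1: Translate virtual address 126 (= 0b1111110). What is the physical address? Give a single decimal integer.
vaddr = 126 = 0b1111110
Split: l1_idx=3, l2_idx=3, offset=6
L1[3] = 2
L2[2][3] = 57
paddr = 57 * 8 + 6 = 462

Answer: 462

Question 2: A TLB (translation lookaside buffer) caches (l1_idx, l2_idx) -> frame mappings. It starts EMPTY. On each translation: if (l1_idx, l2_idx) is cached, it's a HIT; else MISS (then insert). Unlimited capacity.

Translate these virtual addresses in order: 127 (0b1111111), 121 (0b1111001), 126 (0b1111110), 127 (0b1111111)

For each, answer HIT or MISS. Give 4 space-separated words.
Answer: MISS HIT HIT HIT

Derivation:
vaddr=127: (3,3) not in TLB -> MISS, insert
vaddr=121: (3,3) in TLB -> HIT
vaddr=126: (3,3) in TLB -> HIT
vaddr=127: (3,3) in TLB -> HIT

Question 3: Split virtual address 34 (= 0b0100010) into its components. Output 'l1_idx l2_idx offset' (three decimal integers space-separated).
vaddr = 34 = 0b0100010
  top 2 bits -> l1_idx = 1
  next 2 bits -> l2_idx = 0
  bottom 3 bits -> offset = 2

Answer: 1 0 2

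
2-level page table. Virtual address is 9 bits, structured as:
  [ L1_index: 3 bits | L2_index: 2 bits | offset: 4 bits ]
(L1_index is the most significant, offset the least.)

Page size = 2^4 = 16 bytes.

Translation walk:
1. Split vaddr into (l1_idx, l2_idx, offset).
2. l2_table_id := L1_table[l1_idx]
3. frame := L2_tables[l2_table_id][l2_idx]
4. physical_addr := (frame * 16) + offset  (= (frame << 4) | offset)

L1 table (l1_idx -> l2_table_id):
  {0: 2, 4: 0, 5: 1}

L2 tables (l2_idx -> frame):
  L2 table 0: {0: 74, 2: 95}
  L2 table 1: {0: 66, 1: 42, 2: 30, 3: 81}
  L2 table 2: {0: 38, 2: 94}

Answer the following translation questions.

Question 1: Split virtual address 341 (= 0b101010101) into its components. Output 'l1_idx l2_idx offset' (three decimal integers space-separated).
vaddr = 341 = 0b101010101
  top 3 bits -> l1_idx = 5
  next 2 bits -> l2_idx = 1
  bottom 4 bits -> offset = 5

Answer: 5 1 5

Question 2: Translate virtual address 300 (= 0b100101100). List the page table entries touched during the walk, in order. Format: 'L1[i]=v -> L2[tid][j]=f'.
vaddr = 300 = 0b100101100
Split: l1_idx=4, l2_idx=2, offset=12

Answer: L1[4]=0 -> L2[0][2]=95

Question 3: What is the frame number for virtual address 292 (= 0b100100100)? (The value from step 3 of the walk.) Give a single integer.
vaddr = 292: l1_idx=4, l2_idx=2
L1[4] = 0; L2[0][2] = 95

Answer: 95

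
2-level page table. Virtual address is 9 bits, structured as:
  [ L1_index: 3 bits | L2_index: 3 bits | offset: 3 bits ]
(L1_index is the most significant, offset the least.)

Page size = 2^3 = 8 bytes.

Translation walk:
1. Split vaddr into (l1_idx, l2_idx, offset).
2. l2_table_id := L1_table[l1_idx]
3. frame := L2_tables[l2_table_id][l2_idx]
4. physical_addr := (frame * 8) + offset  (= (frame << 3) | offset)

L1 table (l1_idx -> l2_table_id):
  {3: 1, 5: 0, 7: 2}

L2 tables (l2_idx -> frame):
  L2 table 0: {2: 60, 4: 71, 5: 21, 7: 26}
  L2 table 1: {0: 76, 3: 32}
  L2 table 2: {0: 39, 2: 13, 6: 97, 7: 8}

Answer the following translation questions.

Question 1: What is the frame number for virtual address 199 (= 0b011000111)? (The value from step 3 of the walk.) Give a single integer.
vaddr = 199: l1_idx=3, l2_idx=0
L1[3] = 1; L2[1][0] = 76

Answer: 76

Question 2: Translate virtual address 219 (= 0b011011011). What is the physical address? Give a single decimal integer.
Answer: 259

Derivation:
vaddr = 219 = 0b011011011
Split: l1_idx=3, l2_idx=3, offset=3
L1[3] = 1
L2[1][3] = 32
paddr = 32 * 8 + 3 = 259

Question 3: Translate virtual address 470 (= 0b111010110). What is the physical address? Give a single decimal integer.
vaddr = 470 = 0b111010110
Split: l1_idx=7, l2_idx=2, offset=6
L1[7] = 2
L2[2][2] = 13
paddr = 13 * 8 + 6 = 110

Answer: 110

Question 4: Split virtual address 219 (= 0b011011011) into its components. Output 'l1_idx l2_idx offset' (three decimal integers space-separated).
vaddr = 219 = 0b011011011
  top 3 bits -> l1_idx = 3
  next 3 bits -> l2_idx = 3
  bottom 3 bits -> offset = 3

Answer: 3 3 3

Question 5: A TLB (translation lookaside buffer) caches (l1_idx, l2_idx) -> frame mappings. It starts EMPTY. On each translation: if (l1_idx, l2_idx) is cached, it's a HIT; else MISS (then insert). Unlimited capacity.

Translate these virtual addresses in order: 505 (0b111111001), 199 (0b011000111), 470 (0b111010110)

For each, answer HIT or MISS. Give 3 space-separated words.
Answer: MISS MISS MISS

Derivation:
vaddr=505: (7,7) not in TLB -> MISS, insert
vaddr=199: (3,0) not in TLB -> MISS, insert
vaddr=470: (7,2) not in TLB -> MISS, insert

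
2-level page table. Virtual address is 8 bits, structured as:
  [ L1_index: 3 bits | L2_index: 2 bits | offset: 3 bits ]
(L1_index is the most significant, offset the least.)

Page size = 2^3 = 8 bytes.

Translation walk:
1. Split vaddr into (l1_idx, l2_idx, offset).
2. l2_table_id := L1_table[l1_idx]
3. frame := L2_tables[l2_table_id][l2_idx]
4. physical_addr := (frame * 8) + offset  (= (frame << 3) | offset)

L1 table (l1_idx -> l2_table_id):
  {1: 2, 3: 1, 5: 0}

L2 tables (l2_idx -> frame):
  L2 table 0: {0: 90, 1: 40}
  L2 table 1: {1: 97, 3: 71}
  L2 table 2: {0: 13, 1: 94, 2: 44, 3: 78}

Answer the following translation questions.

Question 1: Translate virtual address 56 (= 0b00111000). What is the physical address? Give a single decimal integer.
vaddr = 56 = 0b00111000
Split: l1_idx=1, l2_idx=3, offset=0
L1[1] = 2
L2[2][3] = 78
paddr = 78 * 8 + 0 = 624

Answer: 624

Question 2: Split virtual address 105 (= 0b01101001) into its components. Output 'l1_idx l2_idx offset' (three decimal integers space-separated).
vaddr = 105 = 0b01101001
  top 3 bits -> l1_idx = 3
  next 2 bits -> l2_idx = 1
  bottom 3 bits -> offset = 1

Answer: 3 1 1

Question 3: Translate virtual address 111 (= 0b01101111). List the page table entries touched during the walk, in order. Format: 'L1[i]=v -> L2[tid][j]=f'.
Answer: L1[3]=1 -> L2[1][1]=97

Derivation:
vaddr = 111 = 0b01101111
Split: l1_idx=3, l2_idx=1, offset=7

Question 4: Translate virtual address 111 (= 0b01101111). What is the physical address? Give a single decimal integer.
Answer: 783

Derivation:
vaddr = 111 = 0b01101111
Split: l1_idx=3, l2_idx=1, offset=7
L1[3] = 1
L2[1][1] = 97
paddr = 97 * 8 + 7 = 783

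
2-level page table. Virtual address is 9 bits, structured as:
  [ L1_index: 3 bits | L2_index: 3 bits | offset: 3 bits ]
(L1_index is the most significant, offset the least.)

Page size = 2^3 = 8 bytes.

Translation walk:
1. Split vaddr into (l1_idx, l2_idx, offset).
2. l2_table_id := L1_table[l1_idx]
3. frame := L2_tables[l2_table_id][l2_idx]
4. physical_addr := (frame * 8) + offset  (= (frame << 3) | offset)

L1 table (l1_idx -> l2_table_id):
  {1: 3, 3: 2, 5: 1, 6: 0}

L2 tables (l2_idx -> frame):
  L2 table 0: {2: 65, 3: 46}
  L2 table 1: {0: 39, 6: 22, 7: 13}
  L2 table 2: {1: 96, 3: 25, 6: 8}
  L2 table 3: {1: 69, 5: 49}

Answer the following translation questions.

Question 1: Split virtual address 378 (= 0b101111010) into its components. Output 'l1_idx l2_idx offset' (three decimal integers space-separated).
vaddr = 378 = 0b101111010
  top 3 bits -> l1_idx = 5
  next 3 bits -> l2_idx = 7
  bottom 3 bits -> offset = 2

Answer: 5 7 2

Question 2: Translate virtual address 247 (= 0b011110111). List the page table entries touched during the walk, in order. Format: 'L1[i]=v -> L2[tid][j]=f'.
Answer: L1[3]=2 -> L2[2][6]=8

Derivation:
vaddr = 247 = 0b011110111
Split: l1_idx=3, l2_idx=6, offset=7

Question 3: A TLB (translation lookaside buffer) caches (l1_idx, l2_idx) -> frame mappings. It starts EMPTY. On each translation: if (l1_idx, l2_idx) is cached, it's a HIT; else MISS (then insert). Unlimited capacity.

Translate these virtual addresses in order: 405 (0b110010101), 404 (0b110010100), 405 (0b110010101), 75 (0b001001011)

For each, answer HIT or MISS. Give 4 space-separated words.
vaddr=405: (6,2) not in TLB -> MISS, insert
vaddr=404: (6,2) in TLB -> HIT
vaddr=405: (6,2) in TLB -> HIT
vaddr=75: (1,1) not in TLB -> MISS, insert

Answer: MISS HIT HIT MISS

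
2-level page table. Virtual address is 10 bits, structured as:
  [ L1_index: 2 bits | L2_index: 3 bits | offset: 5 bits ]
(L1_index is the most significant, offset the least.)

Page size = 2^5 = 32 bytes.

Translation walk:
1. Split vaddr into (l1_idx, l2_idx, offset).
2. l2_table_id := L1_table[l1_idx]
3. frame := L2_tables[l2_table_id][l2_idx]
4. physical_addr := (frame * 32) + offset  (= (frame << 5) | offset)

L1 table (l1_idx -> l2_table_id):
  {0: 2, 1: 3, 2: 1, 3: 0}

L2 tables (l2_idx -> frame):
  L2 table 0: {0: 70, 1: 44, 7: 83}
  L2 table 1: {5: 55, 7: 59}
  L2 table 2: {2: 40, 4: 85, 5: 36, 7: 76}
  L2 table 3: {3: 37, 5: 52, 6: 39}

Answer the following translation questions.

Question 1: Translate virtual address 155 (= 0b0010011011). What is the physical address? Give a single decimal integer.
vaddr = 155 = 0b0010011011
Split: l1_idx=0, l2_idx=4, offset=27
L1[0] = 2
L2[2][4] = 85
paddr = 85 * 32 + 27 = 2747

Answer: 2747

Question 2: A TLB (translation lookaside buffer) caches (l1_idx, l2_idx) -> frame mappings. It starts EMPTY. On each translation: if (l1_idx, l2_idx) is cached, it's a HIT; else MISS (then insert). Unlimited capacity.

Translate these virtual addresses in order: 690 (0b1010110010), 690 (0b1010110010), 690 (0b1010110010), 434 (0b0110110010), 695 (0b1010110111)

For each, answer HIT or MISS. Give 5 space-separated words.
Answer: MISS HIT HIT MISS HIT

Derivation:
vaddr=690: (2,5) not in TLB -> MISS, insert
vaddr=690: (2,5) in TLB -> HIT
vaddr=690: (2,5) in TLB -> HIT
vaddr=434: (1,5) not in TLB -> MISS, insert
vaddr=695: (2,5) in TLB -> HIT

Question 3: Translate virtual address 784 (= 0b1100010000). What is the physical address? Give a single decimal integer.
Answer: 2256

Derivation:
vaddr = 784 = 0b1100010000
Split: l1_idx=3, l2_idx=0, offset=16
L1[3] = 0
L2[0][0] = 70
paddr = 70 * 32 + 16 = 2256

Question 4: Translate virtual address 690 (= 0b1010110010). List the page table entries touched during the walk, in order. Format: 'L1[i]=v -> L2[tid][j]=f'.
Answer: L1[2]=1 -> L2[1][5]=55

Derivation:
vaddr = 690 = 0b1010110010
Split: l1_idx=2, l2_idx=5, offset=18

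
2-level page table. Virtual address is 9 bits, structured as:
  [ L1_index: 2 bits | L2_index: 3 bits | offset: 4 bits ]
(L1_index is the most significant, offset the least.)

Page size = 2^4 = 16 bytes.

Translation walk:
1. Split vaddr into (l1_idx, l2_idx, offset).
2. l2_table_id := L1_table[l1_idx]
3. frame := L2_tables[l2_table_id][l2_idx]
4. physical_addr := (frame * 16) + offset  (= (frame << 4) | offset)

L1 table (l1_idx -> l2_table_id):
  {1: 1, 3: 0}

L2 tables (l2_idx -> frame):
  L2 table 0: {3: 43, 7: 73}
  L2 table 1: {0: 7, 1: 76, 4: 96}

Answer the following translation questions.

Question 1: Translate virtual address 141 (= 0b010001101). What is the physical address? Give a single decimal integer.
Answer: 125

Derivation:
vaddr = 141 = 0b010001101
Split: l1_idx=1, l2_idx=0, offset=13
L1[1] = 1
L2[1][0] = 7
paddr = 7 * 16 + 13 = 125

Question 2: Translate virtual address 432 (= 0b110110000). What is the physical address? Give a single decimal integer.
Answer: 688

Derivation:
vaddr = 432 = 0b110110000
Split: l1_idx=3, l2_idx=3, offset=0
L1[3] = 0
L2[0][3] = 43
paddr = 43 * 16 + 0 = 688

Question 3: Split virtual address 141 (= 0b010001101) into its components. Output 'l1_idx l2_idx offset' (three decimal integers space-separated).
Answer: 1 0 13

Derivation:
vaddr = 141 = 0b010001101
  top 2 bits -> l1_idx = 1
  next 3 bits -> l2_idx = 0
  bottom 4 bits -> offset = 13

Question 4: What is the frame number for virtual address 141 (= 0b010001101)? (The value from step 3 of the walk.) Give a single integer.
Answer: 7

Derivation:
vaddr = 141: l1_idx=1, l2_idx=0
L1[1] = 1; L2[1][0] = 7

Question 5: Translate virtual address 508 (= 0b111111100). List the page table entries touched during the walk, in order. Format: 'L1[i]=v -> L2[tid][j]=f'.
Answer: L1[3]=0 -> L2[0][7]=73

Derivation:
vaddr = 508 = 0b111111100
Split: l1_idx=3, l2_idx=7, offset=12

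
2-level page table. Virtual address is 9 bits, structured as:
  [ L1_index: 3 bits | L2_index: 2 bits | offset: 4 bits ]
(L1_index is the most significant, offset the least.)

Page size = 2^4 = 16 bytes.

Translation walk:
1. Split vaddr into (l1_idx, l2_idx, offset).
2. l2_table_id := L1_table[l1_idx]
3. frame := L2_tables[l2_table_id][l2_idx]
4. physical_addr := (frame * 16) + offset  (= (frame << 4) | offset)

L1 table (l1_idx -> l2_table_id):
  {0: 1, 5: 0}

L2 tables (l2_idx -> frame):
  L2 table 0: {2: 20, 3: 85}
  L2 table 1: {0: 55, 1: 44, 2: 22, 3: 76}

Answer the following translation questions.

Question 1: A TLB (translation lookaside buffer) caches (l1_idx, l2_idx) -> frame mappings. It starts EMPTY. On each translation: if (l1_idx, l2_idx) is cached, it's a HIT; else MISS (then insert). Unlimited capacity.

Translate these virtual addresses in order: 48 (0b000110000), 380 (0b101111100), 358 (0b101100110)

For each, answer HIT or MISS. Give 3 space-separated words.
Answer: MISS MISS MISS

Derivation:
vaddr=48: (0,3) not in TLB -> MISS, insert
vaddr=380: (5,3) not in TLB -> MISS, insert
vaddr=358: (5,2) not in TLB -> MISS, insert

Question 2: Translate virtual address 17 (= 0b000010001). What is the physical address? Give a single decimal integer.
vaddr = 17 = 0b000010001
Split: l1_idx=0, l2_idx=1, offset=1
L1[0] = 1
L2[1][1] = 44
paddr = 44 * 16 + 1 = 705

Answer: 705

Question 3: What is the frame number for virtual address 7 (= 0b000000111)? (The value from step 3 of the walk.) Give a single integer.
vaddr = 7: l1_idx=0, l2_idx=0
L1[0] = 1; L2[1][0] = 55

Answer: 55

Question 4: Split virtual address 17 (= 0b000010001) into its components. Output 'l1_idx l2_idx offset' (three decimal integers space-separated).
Answer: 0 1 1

Derivation:
vaddr = 17 = 0b000010001
  top 3 bits -> l1_idx = 0
  next 2 bits -> l2_idx = 1
  bottom 4 bits -> offset = 1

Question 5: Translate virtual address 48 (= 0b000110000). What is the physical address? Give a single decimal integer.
Answer: 1216

Derivation:
vaddr = 48 = 0b000110000
Split: l1_idx=0, l2_idx=3, offset=0
L1[0] = 1
L2[1][3] = 76
paddr = 76 * 16 + 0 = 1216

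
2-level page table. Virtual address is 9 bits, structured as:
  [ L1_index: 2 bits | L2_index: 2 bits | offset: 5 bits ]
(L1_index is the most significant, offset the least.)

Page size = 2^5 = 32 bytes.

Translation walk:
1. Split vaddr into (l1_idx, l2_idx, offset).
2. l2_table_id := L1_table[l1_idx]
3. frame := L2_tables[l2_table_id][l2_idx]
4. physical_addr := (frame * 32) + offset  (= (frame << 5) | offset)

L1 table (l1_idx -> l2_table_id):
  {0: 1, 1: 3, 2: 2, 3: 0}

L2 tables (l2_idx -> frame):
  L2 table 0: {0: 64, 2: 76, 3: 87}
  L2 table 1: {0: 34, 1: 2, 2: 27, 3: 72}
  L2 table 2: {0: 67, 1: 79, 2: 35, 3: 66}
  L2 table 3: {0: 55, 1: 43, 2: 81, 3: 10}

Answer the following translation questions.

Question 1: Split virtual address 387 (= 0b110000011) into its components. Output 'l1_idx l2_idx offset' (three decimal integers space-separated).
Answer: 3 0 3

Derivation:
vaddr = 387 = 0b110000011
  top 2 bits -> l1_idx = 3
  next 2 bits -> l2_idx = 0
  bottom 5 bits -> offset = 3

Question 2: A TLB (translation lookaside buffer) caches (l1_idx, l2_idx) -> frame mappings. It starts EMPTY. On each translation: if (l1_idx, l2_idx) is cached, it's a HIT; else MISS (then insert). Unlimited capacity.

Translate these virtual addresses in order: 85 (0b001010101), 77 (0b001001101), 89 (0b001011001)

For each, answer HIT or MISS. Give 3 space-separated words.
vaddr=85: (0,2) not in TLB -> MISS, insert
vaddr=77: (0,2) in TLB -> HIT
vaddr=89: (0,2) in TLB -> HIT

Answer: MISS HIT HIT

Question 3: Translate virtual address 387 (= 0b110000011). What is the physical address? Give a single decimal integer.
vaddr = 387 = 0b110000011
Split: l1_idx=3, l2_idx=0, offset=3
L1[3] = 0
L2[0][0] = 64
paddr = 64 * 32 + 3 = 2051

Answer: 2051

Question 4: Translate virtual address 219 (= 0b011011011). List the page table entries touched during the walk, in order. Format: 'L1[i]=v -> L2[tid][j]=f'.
vaddr = 219 = 0b011011011
Split: l1_idx=1, l2_idx=2, offset=27

Answer: L1[1]=3 -> L2[3][2]=81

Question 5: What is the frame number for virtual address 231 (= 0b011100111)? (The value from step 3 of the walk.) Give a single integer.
Answer: 10

Derivation:
vaddr = 231: l1_idx=1, l2_idx=3
L1[1] = 3; L2[3][3] = 10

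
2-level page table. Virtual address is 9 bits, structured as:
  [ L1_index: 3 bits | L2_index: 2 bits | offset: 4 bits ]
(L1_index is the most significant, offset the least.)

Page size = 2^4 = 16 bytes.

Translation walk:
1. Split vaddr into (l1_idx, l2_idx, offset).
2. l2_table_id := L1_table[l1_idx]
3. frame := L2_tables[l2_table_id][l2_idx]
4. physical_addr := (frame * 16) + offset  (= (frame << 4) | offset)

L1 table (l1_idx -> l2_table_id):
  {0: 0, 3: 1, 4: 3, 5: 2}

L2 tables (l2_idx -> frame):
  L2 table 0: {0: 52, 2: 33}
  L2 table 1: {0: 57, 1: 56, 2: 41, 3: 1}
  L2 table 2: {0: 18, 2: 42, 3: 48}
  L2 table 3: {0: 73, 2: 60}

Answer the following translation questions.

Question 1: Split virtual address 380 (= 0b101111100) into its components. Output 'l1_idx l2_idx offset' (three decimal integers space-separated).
vaddr = 380 = 0b101111100
  top 3 bits -> l1_idx = 5
  next 2 bits -> l2_idx = 3
  bottom 4 bits -> offset = 12

Answer: 5 3 12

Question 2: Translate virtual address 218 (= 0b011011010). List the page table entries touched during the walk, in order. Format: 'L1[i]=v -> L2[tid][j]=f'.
Answer: L1[3]=1 -> L2[1][1]=56

Derivation:
vaddr = 218 = 0b011011010
Split: l1_idx=3, l2_idx=1, offset=10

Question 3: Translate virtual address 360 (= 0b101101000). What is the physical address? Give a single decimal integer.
vaddr = 360 = 0b101101000
Split: l1_idx=5, l2_idx=2, offset=8
L1[5] = 2
L2[2][2] = 42
paddr = 42 * 16 + 8 = 680

Answer: 680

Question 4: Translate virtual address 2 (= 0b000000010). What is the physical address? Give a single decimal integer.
Answer: 834

Derivation:
vaddr = 2 = 0b000000010
Split: l1_idx=0, l2_idx=0, offset=2
L1[0] = 0
L2[0][0] = 52
paddr = 52 * 16 + 2 = 834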